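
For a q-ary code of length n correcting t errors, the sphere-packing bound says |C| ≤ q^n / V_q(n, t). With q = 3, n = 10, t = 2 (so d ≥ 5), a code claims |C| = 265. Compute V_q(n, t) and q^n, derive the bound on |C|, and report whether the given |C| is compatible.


V_q(n, t) = 201, q^n = 59049, Hamming bound = 293, |C| = 265 ≤ bound (satisfied).

Step 1: Compute V_q(n, t) = Σ_{j=0}^2 C(n, j) (q−1)^j.
  j = 0: C(10,0)·(2)^0 = 1·1 = 1.
  j = 1: C(10,1)·(2)^1 = 10·2 = 20.
  j = 2: C(10,2)·(2)^2 = 45·4 = 180.
  V_q(n, t) = 1 + 20 + 180 = 201.
Step 2: q^n = 3^10 = 59049.
Step 3: Hamming bound ⌊q^n / V_q(n,t)⌋ = ⌊59049/201⌋ = 293.
Step 4: Compare |C| = 265 to 293: satisfied.
The claimed |C| lies below the Hamming bound.


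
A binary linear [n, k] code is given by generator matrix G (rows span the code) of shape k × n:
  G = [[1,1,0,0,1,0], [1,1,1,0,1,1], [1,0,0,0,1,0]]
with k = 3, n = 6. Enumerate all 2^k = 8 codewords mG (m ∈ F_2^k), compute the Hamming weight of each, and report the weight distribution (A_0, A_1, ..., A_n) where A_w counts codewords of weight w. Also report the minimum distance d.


Weight distribution: A_0 = 1, A_1 = 1, A_2 = 2, A_3 = 2, A_4 = 1, A_5 = 1. Minimum distance d = 1.

Enumerate all 2^3 = 8 messages m ∈ F_2^3.
For each, compute codeword c = mG in F_2^6, then tally its weight.
  m = 000 → c = 000000, weight = 0.
  m = 100 → c = 110010, weight = 3.
  m = 010 → c = 111011, weight = 5.
  m = 110 → c = 001001, weight = 2.
  m = 001 → c = 100010, weight = 2.
  m = 101 → c = 010000, weight = 1.
  m = 011 → c = 011001, weight = 3.
  m = 111 → c = 101011, weight = 4.
Tally weights:
  weight 0: 1 codewords.
  weight 1: 1 codewords.
  weight 2: 2 codewords.
  weight 3: 2 codewords.
  weight 4: 1 codewords.
  weight 5: 1 codewords.
Minimum distance d = smallest w > 0 with A_w > 0 = 1.
Sanity: Σ A_w = 8 = 2^3 = 8 ✓.


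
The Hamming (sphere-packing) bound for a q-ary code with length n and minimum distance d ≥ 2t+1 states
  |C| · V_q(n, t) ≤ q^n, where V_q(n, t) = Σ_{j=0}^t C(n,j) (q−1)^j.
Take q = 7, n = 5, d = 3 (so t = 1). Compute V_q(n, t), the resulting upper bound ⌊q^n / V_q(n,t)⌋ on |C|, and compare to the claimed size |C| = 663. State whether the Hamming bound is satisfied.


V_q(n, t) = 31, q^n = 16807, Hamming bound = 542, |C| = 663 > bound (violated).

Step 1: Compute V_q(n, t) = Σ_{j=0}^1 C(n, j) (q−1)^j.
  j = 0: C(5,0)·(6)^0 = 1·1 = 1.
  j = 1: C(5,1)·(6)^1 = 5·6 = 30.
  V_q(n, t) = 1 + 30 = 31.
Step 2: q^n = 7^5 = 16807.
Step 3: Hamming bound ⌊q^n / V_q(n,t)⌋ = ⌊16807/31⌋ = 542.
Step 4: Compare |C| = 663 to 542: violated.
The claimed |C| lies above the Hamming bound, so no 7-ary code of length 5 with d ≥ 3 can have 663 codewords.


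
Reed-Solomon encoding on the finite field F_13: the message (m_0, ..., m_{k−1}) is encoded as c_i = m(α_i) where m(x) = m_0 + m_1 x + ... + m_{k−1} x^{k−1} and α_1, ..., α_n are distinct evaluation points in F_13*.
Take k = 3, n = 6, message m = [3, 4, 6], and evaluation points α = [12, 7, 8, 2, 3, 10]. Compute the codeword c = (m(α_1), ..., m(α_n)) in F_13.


c = [5, 0, 3, 9, 4, 6]

Message polynomial: m(x) = 3 + 4·x + 6·x^2 (mod 13).
For each evaluation point α_i, compute m(α_i) mod 13:
  α_1 = 12: Horner steps 6 → 11 → 5, so m(12) = 5.
  α_2 = 7: Horner steps 6 → 7 → 0, so m(7) = 0.
  α_3 = 8: Horner steps 6 → 0 → 3, so m(8) = 3.
  α_4 = 2: Horner steps 6 → 3 → 9, so m(2) = 9.
  α_5 = 3: Horner steps 6 → 9 → 4, so m(3) = 4.
  α_6 = 10: Horner steps 6 → 12 → 6, so m(10) = 6.
Codeword c = [5, 0, 3, 9, 4, 6] ∈ F_13^6.


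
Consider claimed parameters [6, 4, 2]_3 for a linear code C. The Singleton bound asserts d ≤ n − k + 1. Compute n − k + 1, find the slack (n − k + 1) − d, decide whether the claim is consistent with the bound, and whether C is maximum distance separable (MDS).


Singleton RHS = n − k + 1 = 3, slack = 1, bound satisfied, not MDS.

Singleton bound: d ≤ n − k + 1.
Here n = 6, k = 4, so n − k + 1 = 3.
Given d = 2, check d ≤ 3: YES.
Slack = (n − k + 1) − d = 1.
The code is NOT MDS (slack = 1 > 0).
Description: the claimed parameters are [6, 4, 2]_3; such a code would be non-MDS.


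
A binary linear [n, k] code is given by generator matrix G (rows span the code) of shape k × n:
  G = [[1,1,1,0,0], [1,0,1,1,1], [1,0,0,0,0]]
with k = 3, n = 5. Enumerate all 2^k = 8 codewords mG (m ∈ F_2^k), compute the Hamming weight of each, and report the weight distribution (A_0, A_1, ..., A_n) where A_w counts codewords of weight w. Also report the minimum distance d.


Weight distribution: A_0 = 1, A_1 = 1, A_2 = 1, A_3 = 3, A_4 = 2. Minimum distance d = 1.

Enumerate all 2^3 = 8 messages m ∈ F_2^3.
For each, compute codeword c = mG in F_2^5, then tally its weight.
  m = 000 → c = 00000, weight = 0.
  m = 100 → c = 11100, weight = 3.
  m = 010 → c = 10111, weight = 4.
  m = 110 → c = 01011, weight = 3.
  m = 001 → c = 10000, weight = 1.
  m = 101 → c = 01100, weight = 2.
  m = 011 → c = 00111, weight = 3.
  m = 111 → c = 11011, weight = 4.
Tally weights:
  weight 0: 1 codewords.
  weight 1: 1 codewords.
  weight 2: 1 codewords.
  weight 3: 3 codewords.
  weight 4: 2 codewords.
Minimum distance d = smallest w > 0 with A_w > 0 = 1.
Sanity: Σ A_w = 8 = 2^3 = 8 ✓.


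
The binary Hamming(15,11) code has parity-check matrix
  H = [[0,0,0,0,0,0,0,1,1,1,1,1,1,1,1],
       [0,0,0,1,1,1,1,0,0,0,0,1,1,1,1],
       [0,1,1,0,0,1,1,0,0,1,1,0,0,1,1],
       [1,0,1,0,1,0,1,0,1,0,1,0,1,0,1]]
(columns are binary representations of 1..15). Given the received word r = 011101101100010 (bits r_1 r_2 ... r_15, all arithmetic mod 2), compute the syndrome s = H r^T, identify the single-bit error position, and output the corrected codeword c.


s = (1, 0, 0, 1)^T, error position = 9, corrected codeword c = 011101100100010

Compute s = H r^T mod 2 one row at a time:
  s_1 = 0 + 1 + 1 + 0 + 0 + 0 + 1 + 0 = 3 ≡ 1 (mod 2).
  s_2 = 1 + 0 + 1 + 1 + 0 + 0 + 1 + 0 = 4 ≡ 0 (mod 2).
  s_3 = 1 + 1 + 1 + 1 + 1 + 0 + 1 + 0 = 6 ≡ 0 (mod 2).
  s_4 = 0 + 1 + 0 + 1 + 1 + 0 + 0 + 0 = 3 ≡ 1 (mod 2).
s = (1, 0, 0, 1)^T — this equals column 9 of H (binary 1001), so error is at position 9.
Correct: flip bit 9 of r = 011101101100010 to get c = 011101100100010.


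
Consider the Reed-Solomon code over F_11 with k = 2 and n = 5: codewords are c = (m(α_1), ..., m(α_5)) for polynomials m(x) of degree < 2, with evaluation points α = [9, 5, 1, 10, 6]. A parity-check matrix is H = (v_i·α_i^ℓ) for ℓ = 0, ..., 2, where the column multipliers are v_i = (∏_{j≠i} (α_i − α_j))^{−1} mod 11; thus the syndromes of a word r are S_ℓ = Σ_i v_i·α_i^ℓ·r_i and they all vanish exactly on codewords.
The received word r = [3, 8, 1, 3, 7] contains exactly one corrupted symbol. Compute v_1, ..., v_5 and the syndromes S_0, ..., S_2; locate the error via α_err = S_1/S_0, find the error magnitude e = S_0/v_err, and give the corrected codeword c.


S = (7, 8, 6), error at position 1, error magnitude e = 10, c = [4, 8, 1, 3, 7].

Step 1: column multipliers v_i = (∏_{j≠i}(α_i − α_j))^{−1} mod 11.
  i = 1 (α = 9): (9−5)(9−1)(9−10)(9−6) = 4·8·(−1)·3 = −96 ≡ 3, so v_1 = 3^{−1} = 4 (mod 11).
  i = 2 (α = 5): (5−9)(5−1)(5−10)(5−6) = (−4)·4·(−5)·(−1) = −80 ≡ 8, so v_2 = 8^{−1} = 7 (mod 11).
  i = 3 (α = 1): (1−9)(1−5)(1−10)(1−6) = (−8)·(−4)·(−9)·(−5) = 1440 ≡ 10, so v_3 = 10^{−1} = 10 (mod 11).
  i = 4 (α = 10): (10−9)(10−5)(10−1)(10−6) = 1·5·9·4 = 180 ≡ 4, so v_4 = 4^{−1} = 3 (mod 11).
  i = 5 (α = 6): (6−9)(6−5)(6−1)(6−10) = (−3)·1·5·(−4) = 60 ≡ 5, so v_5 = 5^{−1} = 9 (mod 11).
  v = [4, 7, 10, 3, 9].
Step 2: syndromes of r = [3, 8, 1, 3, 7] (all sums mod 11).
  S_0 = Σ v_i r_i = 4·3 + 7·8 + 10·1 + 3·3 + 9·7 = 150 ≡ 7.
  S_1 = Σ v_i α_i r_i = 4·9·3 + 7·5·8 + 10·1·1 + 3·10·3 + 9·6·7 = 866 ≡ 8.
  α_i^2 mod 11 = [4, 3, 1, 1, 3].
  S_2 = Σ v_i α_i^2 r_i = 4·4·3 + 7·3·8 + 10·1·1 + 3·1·3 + 9·3·7 = 424 ≡ 6.
  S = (7, 8, 6) ≠ 0, so r is not a codeword (an error is present).
Step 3: locate the error. For a single error e at position i, S_ℓ = v_i·e·α_i^ℓ, so α_err = S_1/S_0.
  S_0^{−1} = 7^{−1} = 8 (mod 11), so α_err = 8·8 = 64 ≡ 9 = α_1. Error position i = 1.
  Consistency check: S_2/S_1 = 6·7 = 42 ≡ 9 = α_err ✓ (single-error assumption holds).
Step 4: error magnitude e = S_0/v_1 = S_0·∏_{j≠1}(α_1 − α_j) = 7·3 = 21 ≡ 10 (mod 11).
Step 5: correct position 1: c_1 = r_1 − e = 3 − 10 ≡ 4 (mod 11). Hence c = [4, 8, 1, 3, 7].
  Check: interpolating c through the α_i gives m(x) = 2 + 10·x (degree < 2) with m(α_i) = c_i for every i, so c is indeed a codeword.


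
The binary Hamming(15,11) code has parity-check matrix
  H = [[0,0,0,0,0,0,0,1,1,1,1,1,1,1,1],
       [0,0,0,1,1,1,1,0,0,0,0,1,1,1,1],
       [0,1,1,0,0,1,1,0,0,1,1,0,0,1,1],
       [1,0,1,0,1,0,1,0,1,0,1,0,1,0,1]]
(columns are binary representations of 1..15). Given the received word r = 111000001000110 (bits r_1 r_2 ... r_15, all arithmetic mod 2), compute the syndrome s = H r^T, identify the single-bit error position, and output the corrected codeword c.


s = (1, 0, 1, 0)^T, error position = 10, corrected codeword c = 111000001100110

Compute s = H r^T mod 2 one row at a time:
  s_1 = 0 + 1 + 0 + 0 + 0 + 1 + 1 + 0 = 3 ≡ 1 (mod 2).
  s_2 = 0 + 0 + 0 + 0 + 0 + 1 + 1 + 0 = 2 ≡ 0 (mod 2).
  s_3 = 1 + 1 + 0 + 0 + 0 + 0 + 1 + 0 = 3 ≡ 1 (mod 2).
  s_4 = 1 + 1 + 0 + 0 + 1 + 0 + 1 + 0 = 4 ≡ 0 (mod 2).
s = (1, 0, 1, 0)^T — this equals column 10 of H (binary 1010), so error is at position 10.
Correct: flip bit 10 of r = 111000001000110 to get c = 111000001100110.


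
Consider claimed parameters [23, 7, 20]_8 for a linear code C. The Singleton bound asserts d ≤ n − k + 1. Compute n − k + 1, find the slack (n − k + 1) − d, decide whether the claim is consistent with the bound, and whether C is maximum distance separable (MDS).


Singleton RHS = n − k + 1 = 17, slack = -3, bound violated (no such code; not MDS).

Singleton bound: d ≤ n − k + 1.
Here n = 23, k = 7, so n − k + 1 = 17.
Given d = 20, check d ≤ 17: NO.
Slack = (n − k + 1) − d = -3.
The slack is negative: d = 20 exceeds n − k + 1 = 17 by 3, so the Singleton bound is violated and no linear [23, 7, 20]_8 code can exist. In particular it is not MDS (MDS requires d = n − k + 1 exactly).
Description: the claimed parameters are [23, 7, 20]_8; such a code would be impossible (violates the Singleton bound).


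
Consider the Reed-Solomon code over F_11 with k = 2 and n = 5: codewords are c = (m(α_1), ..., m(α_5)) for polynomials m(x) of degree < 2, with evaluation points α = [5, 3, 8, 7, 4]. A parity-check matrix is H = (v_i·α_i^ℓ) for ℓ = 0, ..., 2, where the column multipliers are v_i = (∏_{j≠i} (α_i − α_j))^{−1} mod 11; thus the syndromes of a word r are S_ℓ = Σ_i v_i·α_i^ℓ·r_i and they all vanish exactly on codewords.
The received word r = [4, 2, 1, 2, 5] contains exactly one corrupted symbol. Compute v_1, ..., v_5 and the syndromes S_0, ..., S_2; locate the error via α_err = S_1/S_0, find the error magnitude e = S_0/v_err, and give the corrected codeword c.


S = (1, 3, 9), error at position 2, error magnitude e = 7, c = [4, 6, 1, 2, 5].

Step 1: column multipliers v_i = (∏_{j≠i}(α_i − α_j))^{−1} mod 11.
  i = 1 (α = 5): (5−3)(5−8)(5−7)(5−4) = 2·(−3)·(−2)·1 = 12 ≡ 1, so v_1 = 1^{−1} = 1 (mod 11).
  i = 2 (α = 3): (3−5)(3−8)(3−7)(3−4) = (−2)·(−5)·(−4)·(−1) = 40 ≡ 7, so v_2 = 7^{−1} = 8 (mod 11).
  i = 3 (α = 8): (8−5)(8−3)(8−7)(8−4) = 3·5·1·4 = 60 ≡ 5, so v_3 = 5^{−1} = 9 (mod 11).
  i = 4 (α = 7): (7−5)(7−3)(7−8)(7−4) = 2·4·(−1)·3 = −24 ≡ 9, so v_4 = 9^{−1} = 5 (mod 11).
  i = 5 (α = 4): (4−5)(4−3)(4−8)(4−7) = (−1)·1·(−4)·(−3) = −12 ≡ 10, so v_5 = 10^{−1} = 10 (mod 11).
  v = [1, 8, 9, 5, 10].
Step 2: syndromes of r = [4, 2, 1, 2, 5] (all sums mod 11).
  S_0 = Σ v_i r_i = 1·4 + 8·2 + 9·1 + 5·2 + 10·5 = 89 ≡ 1.
  S_1 = Σ v_i α_i r_i = 1·5·4 + 8·3·2 + 9·8·1 + 5·7·2 + 10·4·5 = 410 ≡ 3.
  α_i^2 mod 11 = [3, 9, 9, 5, 5].
  S_2 = Σ v_i α_i^2 r_i = 1·3·4 + 8·9·2 + 9·9·1 + 5·5·2 + 10·5·5 = 537 ≡ 9.
  S = (1, 3, 9) ≠ 0, so r is not a codeword (an error is present).
Step 3: locate the error. For a single error e at position i, S_ℓ = v_i·e·α_i^ℓ, so α_err = S_1/S_0.
  S_0^{−1} = 1^{−1} = 1 (mod 11), so α_err = 3·1 = 3 ≡ 3 = α_2. Error position i = 2.
  Consistency check: S_2/S_1 = 9·4 = 36 ≡ 3 = α_err ✓ (single-error assumption holds).
Step 4: error magnitude e = S_0/v_2 = S_0·∏_{j≠2}(α_2 − α_j) = 1·7 = 7 ≡ 7 (mod 11).
Step 5: correct position 2: c_2 = r_2 − e = 2 − 7 ≡ 6 (mod 11). Hence c = [4, 6, 1, 2, 5].
  Check: interpolating c through the α_i gives m(x) = 9 + 10·x (degree < 2) with m(α_i) = c_i for every i, so c is indeed a codeword.


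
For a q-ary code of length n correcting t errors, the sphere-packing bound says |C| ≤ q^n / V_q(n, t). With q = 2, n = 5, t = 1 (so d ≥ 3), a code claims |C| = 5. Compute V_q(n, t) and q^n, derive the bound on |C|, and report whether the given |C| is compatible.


V_q(n, t) = 6, q^n = 32, Hamming bound = 5, |C| = 5 ≤ bound (satisfied).

Step 1: Compute V_q(n, t) = Σ_{j=0}^1 C(n, j) (q−1)^j.
  j = 0: C(5,0)·(1)^0 = 1·1 = 1.
  j = 1: C(5,1)·(1)^1 = 5·1 = 5.
  V_q(n, t) = 1 + 5 = 6.
Step 2: q^n = 2^5 = 32.
Step 3: Hamming bound ⌊q^n / V_q(n,t)⌋ = ⌊32/6⌋ = 5.
Step 4: Compare |C| = 5 to 5: satisfied.
The claimed |C| lies at the Hamming bound (tight).


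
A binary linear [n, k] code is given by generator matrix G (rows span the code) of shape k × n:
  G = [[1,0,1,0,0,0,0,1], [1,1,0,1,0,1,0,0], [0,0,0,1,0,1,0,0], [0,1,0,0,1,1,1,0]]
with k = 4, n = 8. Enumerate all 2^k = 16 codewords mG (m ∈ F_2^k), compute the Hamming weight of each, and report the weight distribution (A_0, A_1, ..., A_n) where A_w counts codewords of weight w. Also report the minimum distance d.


Weight distribution: A_0 = 1, A_2 = 2, A_3 = 2, A_4 = 5, A_5 = 4, A_7 = 2. Minimum distance d = 2.

Enumerate all 2^4 = 16 messages m ∈ F_2^4.
For each, compute codeword c = mG in F_2^8, then tally its weight.
  m = 0000 → c = 00000000, weight = 0.
  m = 1000 → c = 10100001, weight = 3.
  m = 0100 → c = 11010100, weight = 4.
  m = 1100 → c = 01110101, weight = 5.
  m = 0010 → c = 00010100, weight = 2.
  m = 1010 → c = 10110101, weight = 5.
  m = 0110 → c = 11000000, weight = 2.
  m = 1110 → c = 01100001, weight = 3.
  m = 0001 → c = 01001110, weight = 4.
  m = 1001 → c = 11101111, weight = 7.
  m = 0101 → c = 10011010, weight = 4.
  m = 1101 → c = 00111011, weight = 5.
  m = 0011 → c = 01011010, weight = 4.
  m = 1011 → c = 11111011, weight = 7.
  m = 0111 → c = 10001110, weight = 4.
  m = 1111 → c = 00101111, weight = 5.
Tally weights:
  weight 0: 1 codewords.
  weight 2: 2 codewords.
  weight 3: 2 codewords.
  weight 4: 5 codewords.
  weight 5: 4 codewords.
  weight 7: 2 codewords.
Minimum distance d = smallest w > 0 with A_w > 0 = 2.
Sanity: Σ A_w = 16 = 2^4 = 16 ✓.


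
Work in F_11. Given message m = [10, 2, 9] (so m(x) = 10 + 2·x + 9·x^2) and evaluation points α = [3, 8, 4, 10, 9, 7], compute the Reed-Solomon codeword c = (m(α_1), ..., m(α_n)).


c = [9, 8, 8, 6, 9, 3]

Message polynomial: m(x) = 10 + 2·x + 9·x^2 (mod 11).
For each evaluation point α_i, compute m(α_i) mod 11:
  α_1 = 3: Horner steps 9 → 7 → 9, so m(3) = 9.
  α_2 = 8: Horner steps 9 → 8 → 8, so m(8) = 8.
  α_3 = 4: Horner steps 9 → 5 → 8, so m(4) = 8.
  α_4 = 10: Horner steps 9 → 4 → 6, so m(10) = 6.
  α_5 = 9: Horner steps 9 → 6 → 9, so m(9) = 9.
  α_6 = 7: Horner steps 9 → 10 → 3, so m(7) = 3.
Codeword c = [9, 8, 8, 6, 9, 3] ∈ F_11^6.


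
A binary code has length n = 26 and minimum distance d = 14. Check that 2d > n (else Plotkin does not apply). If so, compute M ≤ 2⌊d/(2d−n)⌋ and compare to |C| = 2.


Plotkin bound M ≤ 14; given |C| = 2 ≤ bound (satisfied).

Check applicability: 2d = 28, n = 26.
2d − n = 2 > 0, so Plotkin applies.
Compute d/(2d−n) = 14/2 ≈ 7.0000.
⌊d/(2d−n)⌋ = 7.
Plotkin bound: M ≤ 2·7 = 14.
Given |C| = 2, check: satisfied.
This |C| is below the Plotkin bound.


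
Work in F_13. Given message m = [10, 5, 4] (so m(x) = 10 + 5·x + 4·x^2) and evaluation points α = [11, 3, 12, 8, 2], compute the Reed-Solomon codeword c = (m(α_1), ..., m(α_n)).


c = [3, 9, 9, 7, 10]

Message polynomial: m(x) = 10 + 5·x + 4·x^2 (mod 13).
For each evaluation point α_i, compute m(α_i) mod 13:
  α_1 = 11: Horner steps 4 → 10 → 3, so m(11) = 3.
  α_2 = 3: Horner steps 4 → 4 → 9, so m(3) = 9.
  α_3 = 12: Horner steps 4 → 1 → 9, so m(12) = 9.
  α_4 = 8: Horner steps 4 → 11 → 7, so m(8) = 7.
  α_5 = 2: Horner steps 4 → 0 → 10, so m(2) = 10.
Codeword c = [3, 9, 9, 7, 10] ∈ F_13^5.


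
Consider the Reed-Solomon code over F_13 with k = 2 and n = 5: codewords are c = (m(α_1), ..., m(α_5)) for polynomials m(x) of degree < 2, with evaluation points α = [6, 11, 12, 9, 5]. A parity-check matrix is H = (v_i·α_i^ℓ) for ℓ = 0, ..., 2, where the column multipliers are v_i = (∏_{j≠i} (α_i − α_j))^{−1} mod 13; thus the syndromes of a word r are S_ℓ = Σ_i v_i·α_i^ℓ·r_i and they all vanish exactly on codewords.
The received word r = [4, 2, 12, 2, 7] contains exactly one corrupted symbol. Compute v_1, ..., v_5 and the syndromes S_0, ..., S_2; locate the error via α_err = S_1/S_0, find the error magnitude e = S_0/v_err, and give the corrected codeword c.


S = (1, 9, 3), error at position 4, error magnitude e = 7, c = [4, 2, 12, 8, 7].

Step 1: column multipliers v_i = (∏_{j≠i}(α_i − α_j))^{−1} mod 13.
  i = 1 (α = 6): (6−11)(6−12)(6−9)(6−5) = (−5)·(−6)·(−3)·1 = −90 ≡ 1, so v_1 = 1^{−1} = 1 (mod 13).
  i = 2 (α = 11): (11−6)(11−12)(11−9)(11−5) = 5·(−1)·2·6 = −60 ≡ 5, so v_2 = 5^{−1} = 8 (mod 13).
  i = 3 (α = 12): (12−6)(12−11)(12−9)(12−5) = 6·1·3·7 = 126 ≡ 9, so v_3 = 9^{−1} = 3 (mod 13).
  i = 4 (α = 9): (9−6)(9−11)(9−12)(9−5) = 3·(−2)·(−3)·4 = 72 ≡ 7, so v_4 = 7^{−1} = 2 (mod 13).
  i = 5 (α = 5): (5−6)(5−11)(5−12)(5−9) = (−1)·(−6)·(−7)·(−4) = 168 ≡ 12, so v_5 = 12^{−1} = 12 (mod 13).
  v = [1, 8, 3, 2, 12].
Step 2: syndromes of r = [4, 2, 12, 2, 7] (all sums mod 13).
  S_0 = Σ v_i r_i = 1·4 + 8·2 + 3·12 + 2·2 + 12·7 = 144 ≡ 1.
  S_1 = Σ v_i α_i r_i = 1·6·4 + 8·11·2 + 3·12·12 + 2·9·2 + 12·5·7 = 1088 ≡ 9.
  α_i^2 mod 13 = [10, 4, 1, 3, 12].
  S_2 = Σ v_i α_i^2 r_i = 1·10·4 + 8·4·2 + 3·1·12 + 2·3·2 + 12·12·7 = 1160 ≡ 3.
  S = (1, 9, 3) ≠ 0, so r is not a codeword (an error is present).
Step 3: locate the error. For a single error e at position i, S_ℓ = v_i·e·α_i^ℓ, so α_err = S_1/S_0.
  S_0^{−1} = 1^{−1} = 1 (mod 13), so α_err = 9·1 = 9 ≡ 9 = α_4. Error position i = 4.
  Consistency check: S_2/S_1 = 3·3 = 9 ≡ 9 = α_err ✓ (single-error assumption holds).
Step 4: error magnitude e = S_0/v_4 = S_0·∏_{j≠4}(α_4 − α_j) = 1·7 = 7 ≡ 7 (mod 13).
Step 5: correct position 4: c_4 = r_4 − e = 2 − 7 ≡ 8 (mod 13). Hence c = [4, 2, 12, 8, 7].
  Check: interpolating c through the α_i gives m(x) = 9 + 10·x (degree < 2) with m(α_i) = c_i for every i, so c is indeed a codeword.


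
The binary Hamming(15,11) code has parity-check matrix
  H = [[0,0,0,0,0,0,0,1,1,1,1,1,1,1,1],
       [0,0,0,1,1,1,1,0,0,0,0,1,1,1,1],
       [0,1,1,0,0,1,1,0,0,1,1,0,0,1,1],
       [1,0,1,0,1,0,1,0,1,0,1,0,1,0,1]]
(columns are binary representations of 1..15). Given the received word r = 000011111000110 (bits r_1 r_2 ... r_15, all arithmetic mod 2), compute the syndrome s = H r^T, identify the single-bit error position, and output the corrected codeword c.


s = (0, 1, 1, 0)^T, error position = 6, corrected codeword c = 000010111000110

Compute s = H r^T mod 2 one row at a time:
  s_1 = 1 + 1 + 0 + 0 + 0 + 1 + 1 + 0 = 4 ≡ 0 (mod 2).
  s_2 = 0 + 1 + 1 + 1 + 0 + 1 + 1 + 0 = 5 ≡ 1 (mod 2).
  s_3 = 0 + 0 + 1 + 1 + 0 + 0 + 1 + 0 = 3 ≡ 1 (mod 2).
  s_4 = 0 + 0 + 1 + 1 + 1 + 0 + 1 + 0 = 4 ≡ 0 (mod 2).
s = (0, 1, 1, 0)^T — this equals column 6 of H (binary 0110), so error is at position 6.
Correct: flip bit 6 of r = 000011111000110 to get c = 000010111000110.


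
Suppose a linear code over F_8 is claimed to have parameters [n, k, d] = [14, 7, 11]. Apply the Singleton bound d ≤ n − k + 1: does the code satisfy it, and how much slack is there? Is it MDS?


Singleton RHS = n − k + 1 = 8, slack = -3, bound violated (no such code; not MDS).

Singleton bound: d ≤ n − k + 1.
Here n = 14, k = 7, so n − k + 1 = 8.
Given d = 11, check d ≤ 8: NO.
Slack = (n − k + 1) − d = -3.
The slack is negative: d = 11 exceeds n − k + 1 = 8 by 3, so the Singleton bound is violated and no linear [14, 7, 11]_8 code can exist. In particular it is not MDS (MDS requires d = n − k + 1 exactly).
Description: the claimed parameters are [14, 7, 11]_8; such a code would be impossible (violates the Singleton bound).


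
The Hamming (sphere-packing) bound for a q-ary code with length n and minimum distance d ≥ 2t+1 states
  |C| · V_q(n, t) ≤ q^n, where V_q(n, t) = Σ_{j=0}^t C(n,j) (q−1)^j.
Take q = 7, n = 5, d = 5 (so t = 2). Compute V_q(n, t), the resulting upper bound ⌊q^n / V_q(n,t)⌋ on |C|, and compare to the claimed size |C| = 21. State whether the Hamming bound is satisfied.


V_q(n, t) = 391, q^n = 16807, Hamming bound = 42, |C| = 21 ≤ bound (satisfied).

Step 1: Compute V_q(n, t) = Σ_{j=0}^2 C(n, j) (q−1)^j.
  j = 0: C(5,0)·(6)^0 = 1·1 = 1.
  j = 1: C(5,1)·(6)^1 = 5·6 = 30.
  j = 2: C(5,2)·(6)^2 = 10·36 = 360.
  V_q(n, t) = 1 + 30 + 360 = 391.
Step 2: q^n = 7^5 = 16807.
Step 3: Hamming bound ⌊q^n / V_q(n,t)⌋ = ⌊16807/391⌋ = 42.
Step 4: Compare |C| = 21 to 42: satisfied.
The claimed |C| lies below the Hamming bound.


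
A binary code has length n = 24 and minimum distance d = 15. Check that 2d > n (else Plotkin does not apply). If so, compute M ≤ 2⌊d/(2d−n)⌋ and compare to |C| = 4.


Plotkin bound M ≤ 4; given |C| = 4 ≤ bound (satisfied).

Check applicability: 2d = 30, n = 24.
2d − n = 6 > 0, so Plotkin applies.
Compute d/(2d−n) = 15/6 ≈ 2.5000.
⌊d/(2d−n)⌋ = 2.
Plotkin bound: M ≤ 2·2 = 4.
Given |C| = 4, check: satisfied.
This |C| is at the Plotkin bound.


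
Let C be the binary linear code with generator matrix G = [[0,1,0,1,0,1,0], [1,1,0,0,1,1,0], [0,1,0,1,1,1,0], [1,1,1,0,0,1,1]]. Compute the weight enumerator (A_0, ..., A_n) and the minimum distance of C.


Weight distribution: A_0 = 1, A_1 = 1, A_2 = 2, A_3 = 4, A_4 = 3, A_5 = 3, A_6 = 2. Minimum distance d = 1.

Enumerate all 2^4 = 16 messages m ∈ F_2^4.
For each, compute codeword c = mG in F_2^7, then tally its weight.
  m = 0000 → c = 0000000, weight = 0.
  m = 1000 → c = 0101010, weight = 3.
  m = 0100 → c = 1100110, weight = 4.
  m = 1100 → c = 1001100, weight = 3.
  m = 0010 → c = 0101110, weight = 4.
  m = 1010 → c = 0000100, weight = 1.
  m = 0110 → c = 1001000, weight = 2.
  m = 1110 → c = 1100010, weight = 3.
  m = 0001 → c = 1110011, weight = 5.
  m = 1001 → c = 1011001, weight = 4.
  m = 0101 → c = 0010101, weight = 3.
  m = 1101 → c = 0111111, weight = 6.
  m = 0011 → c = 1011101, weight = 5.
  m = 1011 → c = 1110111, weight = 6.
  m = 0111 → c = 0111011, weight = 5.
  m = 1111 → c = 0010001, weight = 2.
Tally weights:
  weight 0: 1 codewords.
  weight 1: 1 codewords.
  weight 2: 2 codewords.
  weight 3: 4 codewords.
  weight 4: 3 codewords.
  weight 5: 3 codewords.
  weight 6: 2 codewords.
Minimum distance d = smallest w > 0 with A_w > 0 = 1.
Sanity: Σ A_w = 16 = 2^4 = 16 ✓.


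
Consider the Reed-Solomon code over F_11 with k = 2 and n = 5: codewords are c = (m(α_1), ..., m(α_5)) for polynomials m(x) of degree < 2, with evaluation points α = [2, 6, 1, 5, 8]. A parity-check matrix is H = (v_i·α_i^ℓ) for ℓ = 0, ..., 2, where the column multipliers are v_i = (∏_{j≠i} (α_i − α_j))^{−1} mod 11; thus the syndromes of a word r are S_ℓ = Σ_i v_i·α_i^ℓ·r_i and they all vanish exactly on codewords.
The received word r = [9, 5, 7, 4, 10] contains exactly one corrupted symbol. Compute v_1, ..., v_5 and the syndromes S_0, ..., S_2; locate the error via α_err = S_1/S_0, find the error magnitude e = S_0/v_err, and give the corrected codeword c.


S = (8, 4, 2), error at position 2, error magnitude e = 10, c = [9, 6, 7, 4, 10].

Step 1: column multipliers v_i = (∏_{j≠i}(α_i − α_j))^{−1} mod 11.
  i = 1 (α = 2): (2−6)(2−1)(2−5)(2−8) = (−4)·1·(−3)·(−6) = −72 ≡ 5, so v_1 = 5^{−1} = 9 (mod 11).
  i = 2 (α = 6): (6−2)(6−1)(6−5)(6−8) = 4·5·1·(−2) = −40 ≡ 4, so v_2 = 4^{−1} = 3 (mod 11).
  i = 3 (α = 1): (1−2)(1−6)(1−5)(1−8) = (−1)·(−5)·(−4)·(−7) = 140 ≡ 8, so v_3 = 8^{−1} = 7 (mod 11).
  i = 4 (α = 5): (5−2)(5−6)(5−1)(5−8) = 3·(−1)·4·(−3) = 36 ≡ 3, so v_4 = 3^{−1} = 4 (mod 11).
  i = 5 (α = 8): (8−2)(8−6)(8−1)(8−5) = 6·2·7·3 = 252 ≡ 10, so v_5 = 10^{−1} = 10 (mod 11).
  v = [9, 3, 7, 4, 10].
Step 2: syndromes of r = [9, 5, 7, 4, 10] (all sums mod 11).
  S_0 = Σ v_i r_i = 9·9 + 3·5 + 7·7 + 4·4 + 10·10 = 261 ≡ 8.
  S_1 = Σ v_i α_i r_i = 9·2·9 + 3·6·5 + 7·1·7 + 4·5·4 + 10·8·10 = 1181 ≡ 4.
  α_i^2 mod 11 = [4, 3, 1, 3, 9].
  S_2 = Σ v_i α_i^2 r_i = 9·4·9 + 3·3·5 + 7·1·7 + 4·3·4 + 10·9·10 = 1366 ≡ 2.
  S = (8, 4, 2) ≠ 0, so r is not a codeword (an error is present).
Step 3: locate the error. For a single error e at position i, S_ℓ = v_i·e·α_i^ℓ, so α_err = S_1/S_0.
  S_0^{−1} = 8^{−1} = 7 (mod 11), so α_err = 4·7 = 28 ≡ 6 = α_2. Error position i = 2.
  Consistency check: S_2/S_1 = 2·3 = 6 ≡ 6 = α_err ✓ (single-error assumption holds).
Step 4: error magnitude e = S_0/v_2 = S_0·∏_{j≠2}(α_2 − α_j) = 8·4 = 32 ≡ 10 (mod 11).
Step 5: correct position 2: c_2 = r_2 − e = 5 − 10 ≡ 6 (mod 11). Hence c = [9, 6, 7, 4, 10].
  Check: interpolating c through the α_i gives m(x) = 5 + 2·x (degree < 2) with m(α_i) = c_i for every i, so c is indeed a codeword.


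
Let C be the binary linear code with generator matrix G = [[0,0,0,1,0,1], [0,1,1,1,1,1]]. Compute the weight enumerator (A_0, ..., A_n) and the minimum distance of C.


Weight distribution: A_0 = 1, A_2 = 1, A_3 = 1, A_5 = 1. Minimum distance d = 2.

Enumerate all 2^2 = 4 messages m ∈ F_2^2.
For each, compute codeword c = mG in F_2^6, then tally its weight.
  m = 00 → c = 000000, weight = 0.
  m = 10 → c = 000101, weight = 2.
  m = 01 → c = 011111, weight = 5.
  m = 11 → c = 011010, weight = 3.
Tally weights:
  weight 0: 1 codewords.
  weight 2: 1 codewords.
  weight 3: 1 codewords.
  weight 5: 1 codewords.
Minimum distance d = smallest w > 0 with A_w > 0 = 2.
Sanity: Σ A_w = 4 = 2^2 = 4 ✓.


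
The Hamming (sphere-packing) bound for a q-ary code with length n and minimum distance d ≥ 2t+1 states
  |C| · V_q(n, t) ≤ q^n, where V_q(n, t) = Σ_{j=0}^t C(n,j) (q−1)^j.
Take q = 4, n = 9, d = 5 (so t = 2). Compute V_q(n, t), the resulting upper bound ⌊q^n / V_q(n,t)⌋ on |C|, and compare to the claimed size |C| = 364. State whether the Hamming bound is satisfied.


V_q(n, t) = 352, q^n = 262144, Hamming bound = 744, |C| = 364 ≤ bound (satisfied).

Step 1: Compute V_q(n, t) = Σ_{j=0}^2 C(n, j) (q−1)^j.
  j = 0: C(9,0)·(3)^0 = 1·1 = 1.
  j = 1: C(9,1)·(3)^1 = 9·3 = 27.
  j = 2: C(9,2)·(3)^2 = 36·9 = 324.
  V_q(n, t) = 1 + 27 + 324 = 352.
Step 2: q^n = 4^9 = 262144.
Step 3: Hamming bound ⌊q^n / V_q(n,t)⌋ = ⌊262144/352⌋ = 744.
Step 4: Compare |C| = 364 to 744: satisfied.
The claimed |C| lies below the Hamming bound.


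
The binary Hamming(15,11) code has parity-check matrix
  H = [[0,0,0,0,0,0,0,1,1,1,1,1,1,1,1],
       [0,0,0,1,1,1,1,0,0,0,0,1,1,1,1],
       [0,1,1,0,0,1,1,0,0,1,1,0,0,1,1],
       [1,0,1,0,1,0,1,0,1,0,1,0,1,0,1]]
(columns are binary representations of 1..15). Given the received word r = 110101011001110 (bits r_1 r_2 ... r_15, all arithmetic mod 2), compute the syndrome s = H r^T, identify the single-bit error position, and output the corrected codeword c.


s = (1, 1, 1, 1)^T, error position = 15, corrected codeword c = 110101011001111

Compute s = H r^T mod 2 one row at a time:
  s_1 = 1 + 1 + 0 + 0 + 1 + 1 + 1 + 0 = 5 ≡ 1 (mod 2).
  s_2 = 1 + 0 + 1 + 0 + 1 + 1 + 1 + 0 = 5 ≡ 1 (mod 2).
  s_3 = 1 + 0 + 1 + 0 + 0 + 0 + 1 + 0 = 3 ≡ 1 (mod 2).
  s_4 = 1 + 0 + 0 + 0 + 1 + 0 + 1 + 0 = 3 ≡ 1 (mod 2).
s = (1, 1, 1, 1)^T — this equals column 15 of H (binary 1111), so error is at position 15.
Correct: flip bit 15 of r = 110101011001110 to get c = 110101011001111.


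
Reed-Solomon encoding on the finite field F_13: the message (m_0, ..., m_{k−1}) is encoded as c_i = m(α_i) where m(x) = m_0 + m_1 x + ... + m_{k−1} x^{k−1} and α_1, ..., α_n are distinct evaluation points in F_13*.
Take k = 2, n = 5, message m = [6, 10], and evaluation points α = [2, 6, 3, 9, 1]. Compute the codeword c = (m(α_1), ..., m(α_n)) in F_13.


c = [0, 1, 10, 5, 3]

Message polynomial: m(x) = 6 + 10·x (mod 13).
For each evaluation point α_i, compute m(α_i) mod 13:
  α_1 = 2: Horner steps 10 → 0, so m(2) = 0.
  α_2 = 6: Horner steps 10 → 1, so m(6) = 1.
  α_3 = 3: Horner steps 10 → 10, so m(3) = 10.
  α_4 = 9: Horner steps 10 → 5, so m(9) = 5.
  α_5 = 1: Horner steps 10 → 3, so m(1) = 3.
Codeword c = [0, 1, 10, 5, 3] ∈ F_13^5.


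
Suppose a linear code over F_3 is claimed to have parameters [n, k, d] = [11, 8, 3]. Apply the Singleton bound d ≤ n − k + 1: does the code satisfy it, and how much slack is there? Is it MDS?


Singleton RHS = n − k + 1 = 4, slack = 1, bound satisfied, not MDS.

Singleton bound: d ≤ n − k + 1.
Here n = 11, k = 8, so n − k + 1 = 4.
Given d = 3, check d ≤ 4: YES.
Slack = (n − k + 1) − d = 1.
The code is NOT MDS (slack = 1 > 0).
Description: the claimed parameters are [11, 8, 3]_3; such a code would be non-MDS.


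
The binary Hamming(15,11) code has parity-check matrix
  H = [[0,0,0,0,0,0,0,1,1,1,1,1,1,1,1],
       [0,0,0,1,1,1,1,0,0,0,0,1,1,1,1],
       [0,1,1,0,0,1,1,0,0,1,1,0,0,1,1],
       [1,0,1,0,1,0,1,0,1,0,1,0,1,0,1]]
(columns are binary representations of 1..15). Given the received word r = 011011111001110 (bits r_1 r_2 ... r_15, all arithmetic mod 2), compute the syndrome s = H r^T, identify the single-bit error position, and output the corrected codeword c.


s = (1, 0, 1, 1)^T, error position = 11, corrected codeword c = 011011111011110

Compute s = H r^T mod 2 one row at a time:
  s_1 = 1 + 1 + 0 + 0 + 1 + 1 + 1 + 0 = 5 ≡ 1 (mod 2).
  s_2 = 0 + 1 + 1 + 1 + 1 + 1 + 1 + 0 = 6 ≡ 0 (mod 2).
  s_3 = 1 + 1 + 1 + 1 + 0 + 0 + 1 + 0 = 5 ≡ 1 (mod 2).
  s_4 = 0 + 1 + 1 + 1 + 1 + 0 + 1 + 0 = 5 ≡ 1 (mod 2).
s = (1, 0, 1, 1)^T — this equals column 11 of H (binary 1011), so error is at position 11.
Correct: flip bit 11 of r = 011011111001110 to get c = 011011111011110.


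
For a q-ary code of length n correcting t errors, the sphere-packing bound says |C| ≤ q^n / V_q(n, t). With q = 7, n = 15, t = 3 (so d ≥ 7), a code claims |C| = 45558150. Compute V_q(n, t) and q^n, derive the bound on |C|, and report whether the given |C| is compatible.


V_q(n, t) = 102151, q^n = 4747561509943, Hamming bound = 46475918, |C| = 45558150 ≤ bound (satisfied).

Step 1: Compute V_q(n, t) = Σ_{j=0}^3 C(n, j) (q−1)^j.
  j = 0: C(15,0)·(6)^0 = 1·1 = 1.
  j = 1: C(15,1)·(6)^1 = 15·6 = 90.
  j = 2: C(15,2)·(6)^2 = 105·36 = 3780.
  j = 3: C(15,3)·(6)^3 = 455·216 = 98280.
  V_q(n, t) = 1 + 90 + 3780 + 98280 = 102151.
Step 2: q^n = 7^15 = 4747561509943.
Step 3: Hamming bound ⌊q^n / V_q(n,t)⌋ = ⌊4747561509943/102151⌋ = 46475918.
Step 4: Compare |C| = 45558150 to 46475918: satisfied.
The claimed |C| lies below the Hamming bound.


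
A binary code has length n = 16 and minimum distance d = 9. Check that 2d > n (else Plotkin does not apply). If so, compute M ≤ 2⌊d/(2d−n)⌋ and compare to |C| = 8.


Plotkin bound M ≤ 8; given |C| = 8 ≤ bound (satisfied).

Check applicability: 2d = 18, n = 16.
2d − n = 2 > 0, so Plotkin applies.
Compute d/(2d−n) = 9/2 ≈ 4.5000.
⌊d/(2d−n)⌋ = 4.
Plotkin bound: M ≤ 2·4 = 8.
Given |C| = 8, check: satisfied.
This |C| is at the Plotkin bound.


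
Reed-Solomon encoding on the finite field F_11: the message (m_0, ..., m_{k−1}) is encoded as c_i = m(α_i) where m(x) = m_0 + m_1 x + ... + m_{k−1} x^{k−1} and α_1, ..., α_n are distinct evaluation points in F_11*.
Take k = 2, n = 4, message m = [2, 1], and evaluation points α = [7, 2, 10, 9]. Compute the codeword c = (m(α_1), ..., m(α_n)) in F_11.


c = [9, 4, 1, 0]

Message polynomial: m(x) = 2 + 1·x (mod 11).
For each evaluation point α_i, compute m(α_i) mod 11:
  α_1 = 7: Horner steps 1 → 9, so m(7) = 9.
  α_2 = 2: Horner steps 1 → 4, so m(2) = 4.
  α_3 = 10: Horner steps 1 → 1, so m(10) = 1.
  α_4 = 9: Horner steps 1 → 0, so m(9) = 0.
Codeword c = [9, 4, 1, 0] ∈ F_11^4.


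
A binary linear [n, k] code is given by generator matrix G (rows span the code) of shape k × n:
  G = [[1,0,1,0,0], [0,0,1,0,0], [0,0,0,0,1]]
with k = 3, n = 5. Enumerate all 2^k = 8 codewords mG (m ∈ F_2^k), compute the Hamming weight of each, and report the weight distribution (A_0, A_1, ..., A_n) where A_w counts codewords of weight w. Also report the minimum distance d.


Weight distribution: A_0 = 1, A_1 = 3, A_2 = 3, A_3 = 1. Minimum distance d = 1.

Enumerate all 2^3 = 8 messages m ∈ F_2^3.
For each, compute codeword c = mG in F_2^5, then tally its weight.
  m = 000 → c = 00000, weight = 0.
  m = 100 → c = 10100, weight = 2.
  m = 010 → c = 00100, weight = 1.
  m = 110 → c = 10000, weight = 1.
  m = 001 → c = 00001, weight = 1.
  m = 101 → c = 10101, weight = 3.
  m = 011 → c = 00101, weight = 2.
  m = 111 → c = 10001, weight = 2.
Tally weights:
  weight 0: 1 codewords.
  weight 1: 3 codewords.
  weight 2: 3 codewords.
  weight 3: 1 codewords.
Minimum distance d = smallest w > 0 with A_w > 0 = 1.
Sanity: Σ A_w = 8 = 2^3 = 8 ✓.


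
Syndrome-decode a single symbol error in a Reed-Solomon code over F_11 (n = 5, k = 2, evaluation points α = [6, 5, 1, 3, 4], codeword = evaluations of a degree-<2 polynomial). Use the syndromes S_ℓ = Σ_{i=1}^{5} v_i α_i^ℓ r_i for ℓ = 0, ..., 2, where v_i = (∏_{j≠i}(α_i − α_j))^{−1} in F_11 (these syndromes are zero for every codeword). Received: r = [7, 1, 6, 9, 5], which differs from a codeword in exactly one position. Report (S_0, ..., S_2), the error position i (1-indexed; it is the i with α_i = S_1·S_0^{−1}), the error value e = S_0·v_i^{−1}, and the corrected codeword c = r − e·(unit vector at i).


S = (4, 2, 1), error at position 1, error magnitude e = 10, c = [8, 1, 6, 9, 5].

Step 1: column multipliers v_i = (∏_{j≠i}(α_i − α_j))^{−1} mod 11.
  i = 1 (α = 6): (6−5)(6−1)(6−3)(6−4) = 1·5·3·2 = 30 ≡ 8, so v_1 = 8^{−1} = 7 (mod 11).
  i = 2 (α = 5): (5−6)(5−1)(5−3)(5−4) = (−1)·4·2·1 = −8 ≡ 3, so v_2 = 3^{−1} = 4 (mod 11).
  i = 3 (α = 1): (1−6)(1−5)(1−3)(1−4) = (−5)·(−4)·(−2)·(−3) = 120 ≡ 10, so v_3 = 10^{−1} = 10 (mod 11).
  i = 4 (α = 3): (3−6)(3−5)(3−1)(3−4) = (−3)·(−2)·2·(−1) = −12 ≡ 10, so v_4 = 10^{−1} = 10 (mod 11).
  i = 5 (α = 4): (4−6)(4−5)(4−1)(4−3) = (−2)·(−1)·3·1 = 6 ≡ 6, so v_5 = 6^{−1} = 2 (mod 11).
  v = [7, 4, 10, 10, 2].
Step 2: syndromes of r = [7, 1, 6, 9, 5] (all sums mod 11).
  S_0 = Σ v_i r_i = 7·7 + 4·1 + 10·6 + 10·9 + 2·5 = 213 ≡ 4.
  S_1 = Σ v_i α_i r_i = 7·6·7 + 4·5·1 + 10·1·6 + 10·3·9 + 2·4·5 = 684 ≡ 2.
  α_i^2 mod 11 = [3, 3, 1, 9, 5].
  S_2 = Σ v_i α_i^2 r_i = 7·3·7 + 4·3·1 + 10·1·6 + 10·9·9 + 2·5·5 = 1079 ≡ 1.
  S = (4, 2, 1) ≠ 0, so r is not a codeword (an error is present).
Step 3: locate the error. For a single error e at position i, S_ℓ = v_i·e·α_i^ℓ, so α_err = S_1/S_0.
  S_0^{−1} = 4^{−1} = 3 (mod 11), so α_err = 2·3 = 6 ≡ 6 = α_1. Error position i = 1.
  Consistency check: S_2/S_1 = 1·6 = 6 ≡ 6 = α_err ✓ (single-error assumption holds).
Step 4: error magnitude e = S_0/v_1 = S_0·∏_{j≠1}(α_1 − α_j) = 4·8 = 32 ≡ 10 (mod 11).
Step 5: correct position 1: c_1 = r_1 − e = 7 − 10 ≡ 8 (mod 11). Hence c = [8, 1, 6, 9, 5].
  Check: interpolating c through the α_i gives m(x) = 10 + 7·x (degree < 2) with m(α_i) = c_i for every i, so c is indeed a codeword.


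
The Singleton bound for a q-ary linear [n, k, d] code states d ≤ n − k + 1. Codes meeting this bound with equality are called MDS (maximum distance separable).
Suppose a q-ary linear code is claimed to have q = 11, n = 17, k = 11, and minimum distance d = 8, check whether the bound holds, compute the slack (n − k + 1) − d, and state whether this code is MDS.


Singleton RHS = n − k + 1 = 7, slack = -1, bound violated (no such code; not MDS).

Singleton bound: d ≤ n − k + 1.
Here n = 17, k = 11, so n − k + 1 = 7.
Given d = 8, check d ≤ 7: NO.
Slack = (n − k + 1) − d = -1.
The slack is negative: d = 8 exceeds n − k + 1 = 7 by 1, so the Singleton bound is violated and no linear [17, 11, 8]_11 code can exist. In particular it is not MDS (MDS requires d = n − k + 1 exactly).
Description: the claimed parameters are [17, 11, 8]_11; such a code would be impossible (violates the Singleton bound).


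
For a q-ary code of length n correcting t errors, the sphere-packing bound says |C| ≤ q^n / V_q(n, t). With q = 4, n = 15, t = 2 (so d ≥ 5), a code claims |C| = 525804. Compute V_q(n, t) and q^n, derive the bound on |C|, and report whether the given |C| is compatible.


V_q(n, t) = 991, q^n = 1073741824, Hamming bound = 1083493, |C| = 525804 ≤ bound (satisfied).

Step 1: Compute V_q(n, t) = Σ_{j=0}^2 C(n, j) (q−1)^j.
  j = 0: C(15,0)·(3)^0 = 1·1 = 1.
  j = 1: C(15,1)·(3)^1 = 15·3 = 45.
  j = 2: C(15,2)·(3)^2 = 105·9 = 945.
  V_q(n, t) = 1 + 45 + 945 = 991.
Step 2: q^n = 4^15 = 1073741824.
Step 3: Hamming bound ⌊q^n / V_q(n,t)⌋ = ⌊1073741824/991⌋ = 1083493.
Step 4: Compare |C| = 525804 to 1083493: satisfied.
The claimed |C| lies below the Hamming bound.


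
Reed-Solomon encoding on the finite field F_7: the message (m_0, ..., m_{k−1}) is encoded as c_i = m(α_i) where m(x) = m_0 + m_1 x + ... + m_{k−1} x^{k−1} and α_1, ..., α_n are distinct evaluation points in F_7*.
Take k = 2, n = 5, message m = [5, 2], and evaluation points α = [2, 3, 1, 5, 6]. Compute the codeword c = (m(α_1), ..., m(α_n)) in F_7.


c = [2, 4, 0, 1, 3]

Message polynomial: m(x) = 5 + 2·x (mod 7).
For each evaluation point α_i, compute m(α_i) mod 7:
  α_1 = 2: Horner steps 2 → 2, so m(2) = 2.
  α_2 = 3: Horner steps 2 → 4, so m(3) = 4.
  α_3 = 1: Horner steps 2 → 0, so m(1) = 0.
  α_4 = 5: Horner steps 2 → 1, so m(5) = 1.
  α_5 = 6: Horner steps 2 → 3, so m(6) = 3.
Codeword c = [2, 4, 0, 1, 3] ∈ F_7^5.


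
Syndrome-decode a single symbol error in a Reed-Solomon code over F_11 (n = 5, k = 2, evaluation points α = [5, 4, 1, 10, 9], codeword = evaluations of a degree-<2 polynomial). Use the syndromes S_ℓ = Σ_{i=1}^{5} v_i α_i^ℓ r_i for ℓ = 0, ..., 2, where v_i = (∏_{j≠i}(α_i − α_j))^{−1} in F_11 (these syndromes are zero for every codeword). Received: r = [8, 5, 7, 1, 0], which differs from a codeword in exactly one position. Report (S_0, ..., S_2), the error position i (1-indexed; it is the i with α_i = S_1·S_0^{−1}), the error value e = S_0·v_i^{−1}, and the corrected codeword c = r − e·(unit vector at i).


S = (7, 8, 6), error at position 5, error magnitude e = 2, c = [8, 5, 7, 1, 9].

Step 1: column multipliers v_i = (∏_{j≠i}(α_i − α_j))^{−1} mod 11.
  i = 1 (α = 5): (5−4)(5−1)(5−10)(5−9) = 1·4·(−5)·(−4) = 80 ≡ 3, so v_1 = 3^{−1} = 4 (mod 11).
  i = 2 (α = 4): (4−5)(4−1)(4−10)(4−9) = (−1)·3·(−6)·(−5) = −90 ≡ 9, so v_2 = 9^{−1} = 5 (mod 11).
  i = 3 (α = 1): (1−5)(1−4)(1−10)(1−9) = (−4)·(−3)·(−9)·(−8) = 864 ≡ 6, so v_3 = 6^{−1} = 2 (mod 11).
  i = 4 (α = 10): (10−5)(10−4)(10−1)(10−9) = 5·6·9·1 = 270 ≡ 6, so v_4 = 6^{−1} = 2 (mod 11).
  i = 5 (α = 9): (9−5)(9−4)(9−1)(9−10) = 4·5·8·(−1) = −160 ≡ 5, so v_5 = 5^{−1} = 9 (mod 11).
  v = [4, 5, 2, 2, 9].
Step 2: syndromes of r = [8, 5, 7, 1, 0] (all sums mod 11).
  S_0 = Σ v_i r_i = 4·8 + 5·5 + 2·7 + 2·1 + 9·0 = 73 ≡ 7.
  S_1 = Σ v_i α_i r_i = 4·5·8 + 5·4·5 + 2·1·7 + 2·10·1 + 9·9·0 = 294 ≡ 8.
  α_i^2 mod 11 = [3, 5, 1, 1, 4].
  S_2 = Σ v_i α_i^2 r_i = 4·3·8 + 5·5·5 + 2·1·7 + 2·1·1 + 9·4·0 = 237 ≡ 6.
  S = (7, 8, 6) ≠ 0, so r is not a codeword (an error is present).
Step 3: locate the error. For a single error e at position i, S_ℓ = v_i·e·α_i^ℓ, so α_err = S_1/S_0.
  S_0^{−1} = 7^{−1} = 8 (mod 11), so α_err = 8·8 = 64 ≡ 9 = α_5. Error position i = 5.
  Consistency check: S_2/S_1 = 6·7 = 42 ≡ 9 = α_err ✓ (single-error assumption holds).
Step 4: error magnitude e = S_0/v_5 = S_0·∏_{j≠5}(α_5 − α_j) = 7·5 = 35 ≡ 2 (mod 11).
Step 5: correct position 5: c_5 = r_5 − e = 0 − 2 ≡ 9 (mod 11). Hence c = [8, 5, 7, 1, 9].
  Check: interpolating c through the α_i gives m(x) = 4 + 3·x (degree < 2) with m(α_i) = c_i for every i, so c is indeed a codeword.
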